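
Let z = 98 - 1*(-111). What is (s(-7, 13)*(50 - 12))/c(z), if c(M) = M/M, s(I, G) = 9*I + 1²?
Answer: -2356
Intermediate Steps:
s(I, G) = 1 + 9*I (s(I, G) = 9*I + 1 = 1 + 9*I)
z = 209 (z = 98 + 111 = 209)
c(M) = 1
(s(-7, 13)*(50 - 12))/c(z) = ((1 + 9*(-7))*(50 - 12))/1 = ((1 - 63)*38)*1 = -62*38*1 = -2356*1 = -2356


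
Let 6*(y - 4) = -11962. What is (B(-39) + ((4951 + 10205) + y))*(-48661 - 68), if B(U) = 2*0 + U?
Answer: -639681826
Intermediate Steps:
y = -5969/3 (y = 4 + (⅙)*(-11962) = 4 - 5981/3 = -5969/3 ≈ -1989.7)
B(U) = U (B(U) = 0 + U = U)
(B(-39) + ((4951 + 10205) + y))*(-48661 - 68) = (-39 + ((4951 + 10205) - 5969/3))*(-48661 - 68) = (-39 + (15156 - 5969/3))*(-48729) = (-39 + 39499/3)*(-48729) = (39382/3)*(-48729) = -639681826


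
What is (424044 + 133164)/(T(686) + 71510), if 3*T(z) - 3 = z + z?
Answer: 1671624/215905 ≈ 7.7424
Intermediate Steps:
T(z) = 1 + 2*z/3 (T(z) = 1 + (z + z)/3 = 1 + (2*z)/3 = 1 + 2*z/3)
(424044 + 133164)/(T(686) + 71510) = (424044 + 133164)/((1 + (⅔)*686) + 71510) = 557208/((1 + 1372/3) + 71510) = 557208/(1375/3 + 71510) = 557208/(215905/3) = 557208*(3/215905) = 1671624/215905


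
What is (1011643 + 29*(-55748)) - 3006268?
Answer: -3611317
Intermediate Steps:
(1011643 + 29*(-55748)) - 3006268 = (1011643 - 1616692) - 3006268 = -605049 - 3006268 = -3611317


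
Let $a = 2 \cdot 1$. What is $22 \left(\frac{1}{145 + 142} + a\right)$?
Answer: $\frac{12650}{287} \approx 44.077$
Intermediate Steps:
$a = 2$
$22 \left(\frac{1}{145 + 142} + a\right) = 22 \left(\frac{1}{145 + 142} + 2\right) = 22 \left(\frac{1}{287} + 2\right) = 22 \cdot \frac{575}{287} = \frac{12650}{287}$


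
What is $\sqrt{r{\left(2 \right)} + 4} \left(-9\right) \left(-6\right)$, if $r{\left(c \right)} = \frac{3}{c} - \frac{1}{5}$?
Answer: $\frac{27 \sqrt{530}}{5} \approx 124.32$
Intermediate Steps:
$r{\left(c \right)} = - \frac{1}{5} + \frac{3}{c}$ ($r{\left(c \right)} = \frac{3}{c} - \frac{1}{5} = - \frac{1}{5} + \frac{3}{c}$)
$\sqrt{r{\left(2 \right)} + 4} \left(-9\right) \left(-6\right) = \sqrt{\frac{15 - 2}{5 \cdot 2} + 4} \left(-9\right) \left(-6\right) = \sqrt{\frac{1}{5} \cdot \frac{1}{2} \left(15 - 2\right) + 4} \left(-9\right) \left(-6\right) = \sqrt{\frac{1}{5} \cdot \frac{1}{2} \cdot 13 + 4} \left(-9\right) \left(-6\right) = \sqrt{\frac{13}{10} + 4} \left(-9\right) \left(-6\right) = \sqrt{\frac{53}{10}} \left(-9\right) \left(-6\right) = \frac{\sqrt{530}}{10} \left(-9\right) \left(-6\right) = - \frac{9 \sqrt{530}}{10} \left(-6\right) = \frac{27 \sqrt{530}}{5}$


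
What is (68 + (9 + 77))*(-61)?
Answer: -9394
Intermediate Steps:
(68 + (9 + 77))*(-61) = (68 + 86)*(-61) = 154*(-61) = -9394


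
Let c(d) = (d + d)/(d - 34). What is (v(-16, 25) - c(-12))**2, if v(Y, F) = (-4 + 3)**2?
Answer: 121/529 ≈ 0.22873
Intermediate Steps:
v(Y, F) = 1 (v(Y, F) = (-1)**2 = 1)
c(d) = 2*d/(-34 + d) (c(d) = (2*d)/(-34 + d) = 2*d/(-34 + d))
(v(-16, 25) - c(-12))**2 = (1 - 2*(-12)/(-34 - 12))**2 = (1 - 2*(-12)/(-46))**2 = (1 - 2*(-12)*(-1)/46)**2 = (1 - 1*12/23)**2 = (1 - 12/23)**2 = (11/23)**2 = 121/529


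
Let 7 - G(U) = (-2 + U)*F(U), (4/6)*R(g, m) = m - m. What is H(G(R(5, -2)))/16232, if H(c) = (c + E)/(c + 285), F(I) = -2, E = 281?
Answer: 71/1168704 ≈ 6.0751e-5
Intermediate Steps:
R(g, m) = 0 (R(g, m) = 3*(m - m)/2 = (3/2)*0 = 0)
G(U) = 3 + 2*U (G(U) = 7 - (-2 + U)*(-2) = 7 - (4 - 2*U) = 7 + (-4 + 2*U) = 3 + 2*U)
H(c) = (281 + c)/(285 + c) (H(c) = (c + 281)/(c + 285) = (281 + c)/(285 + c))
H(G(R(5, -2)))/16232 = ((281 + (3 + 2*0))/(285 + (3 + 2*0)))/16232 = ((281 + (3 + 0))/(285 + (3 + 0)))*(1/16232) = ((281 + 3)/(285 + 3))*(1/16232) = (284/288)*(1/16232) = ((1/288)*284)*(1/16232) = (71/72)*(1/16232) = 71/1168704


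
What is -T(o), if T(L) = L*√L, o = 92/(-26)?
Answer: 46*I*√598/169 ≈ 6.6561*I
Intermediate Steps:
o = -46/13 (o = 92*(-1/26) = -46/13 ≈ -3.5385)
T(L) = L^(3/2)
-T(o) = -(-46/13)^(3/2) = -(-46)*I*√598/169 = 46*I*√598/169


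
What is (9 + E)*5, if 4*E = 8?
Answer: 55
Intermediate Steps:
E = 2 (E = (¼)*8 = 2)
(9 + E)*5 = (9 + 2)*5 = 11*5 = 55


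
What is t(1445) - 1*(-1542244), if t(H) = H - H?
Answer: 1542244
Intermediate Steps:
t(H) = 0
t(1445) - 1*(-1542244) = 0 - 1*(-1542244) = 0 + 1542244 = 1542244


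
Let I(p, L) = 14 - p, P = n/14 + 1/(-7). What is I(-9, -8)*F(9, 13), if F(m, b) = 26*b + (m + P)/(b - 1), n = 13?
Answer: 1309183/168 ≈ 7792.8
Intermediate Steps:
P = 11/14 (P = 13/14 + 1/(-7) = 13*(1/14) + 1*(-⅐) = 13/14 - ⅐ = 11/14 ≈ 0.78571)
F(m, b) = 26*b + (11/14 + m)/(-1 + b) (F(m, b) = 26*b + (m + 11/14)/(b - 1) = 26*b + (11/14 + m)/(-1 + b))
I(-9, -8)*F(9, 13) = (14 - 1*(-9))*((11/14 + 9 - 26*13 + 26*13²)/(-1 + 13)) = (14 + 9)*((11/14 + 9 - 338 + 26*169)/12) = 23*((11/14 + 9 - 338 + 4394)/12) = 23*((1/12)*(56921/14)) = 23*(56921/168) = 1309183/168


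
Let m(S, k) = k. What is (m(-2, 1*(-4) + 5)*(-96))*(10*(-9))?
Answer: 8640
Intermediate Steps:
(m(-2, 1*(-4) + 5)*(-96))*(10*(-9)) = ((1*(-4) + 5)*(-96))*(10*(-9)) = ((-4 + 5)*(-96))*(-90) = (1*(-96))*(-90) = -96*(-90) = 8640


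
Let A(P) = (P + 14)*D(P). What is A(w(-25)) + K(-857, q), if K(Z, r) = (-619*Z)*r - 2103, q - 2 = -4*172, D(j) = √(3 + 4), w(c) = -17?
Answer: -363913441 - 3*√7 ≈ -3.6391e+8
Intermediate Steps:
D(j) = √7
q = -686 (q = 2 - 4*172 = 2 - 688 = -686)
K(Z, r) = -2103 - 619*Z*r (K(Z, r) = -619*Z*r - 2103 = -2103 - 619*Z*r)
A(P) = √7*(14 + P) (A(P) = (P + 14)*√7 = (14 + P)*√7 = √7*(14 + P))
A(w(-25)) + K(-857, q) = √7*(14 - 17) + (-2103 - 619*(-857)*(-686)) = √7*(-3) + (-2103 - 363911338) = -3*√7 - 363913441 = -363913441 - 3*√7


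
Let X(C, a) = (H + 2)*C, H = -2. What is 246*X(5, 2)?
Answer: 0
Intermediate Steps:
X(C, a) = 0 (X(C, a) = (-2 + 2)*C = 0*C = 0)
246*X(5, 2) = 246*0 = 0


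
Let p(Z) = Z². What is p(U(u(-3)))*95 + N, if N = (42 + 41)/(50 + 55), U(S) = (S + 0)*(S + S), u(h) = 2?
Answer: 638483/105 ≈ 6080.8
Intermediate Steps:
U(S) = 2*S² (U(S) = S*(2*S) = 2*S²)
N = 83/105 ≈ 0.79048
p(U(u(-3)))*95 + N = (2*2²)²*95 + 83/105 = (2*4)²*95 + 83/105 = 8²*95 + 83/105 = 64*95 + 83/105 = 6080 + 83/105 = 638483/105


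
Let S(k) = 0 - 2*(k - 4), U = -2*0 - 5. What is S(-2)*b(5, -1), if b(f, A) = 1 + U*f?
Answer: -288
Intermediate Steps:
U = -5 (U = 0 - 5 = -5)
S(k) = 8 - 2*k (S(k) = 0 - 2*(-4 + k) = 0 + (8 - 2*k) = 8 - 2*k)
b(f, A) = 1 - 5*f
S(-2)*b(5, -1) = (8 - 2*(-2))*(1 - 5*5) = (8 + 4)*(1 - 25) = 12*(-24) = -288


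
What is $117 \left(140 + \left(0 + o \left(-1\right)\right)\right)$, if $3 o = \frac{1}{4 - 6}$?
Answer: $\frac{32799}{2} \approx 16400.0$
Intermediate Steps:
$o = - \frac{1}{6}$ ($o = \frac{1}{3 \left(4 - 6\right)} = \frac{1}{3 \left(-2\right)} = \frac{1}{3} \left(- \frac{1}{2}\right) = - \frac{1}{6} \approx -0.16667$)
$117 \left(140 + \left(0 + o \left(-1\right)\right)\right) = 117 \left(140 + \left(0 - - \frac{1}{6}\right)\right) = 117 \left(140 + \left(0 + \frac{1}{6}\right)\right) = 117 \left(140 + \frac{1}{6}\right) = 117 \cdot \frac{841}{6} = \frac{32799}{2}$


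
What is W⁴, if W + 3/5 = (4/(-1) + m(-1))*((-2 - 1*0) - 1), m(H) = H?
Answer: 26873856/625 ≈ 42998.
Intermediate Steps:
W = 72/5 (W = -⅗ + (4/(-1) - 1)*((-2 - 1*0) - 1) = -⅗ + (4*(-1) - 1)*((-2 + 0) - 1) = -⅗ + (-4 - 1)*(-2 - 1) = -⅗ - 5*(-3) = -⅗ + 15 = 72/5 ≈ 14.400)
W⁴ = (72/5)⁴ = 26873856/625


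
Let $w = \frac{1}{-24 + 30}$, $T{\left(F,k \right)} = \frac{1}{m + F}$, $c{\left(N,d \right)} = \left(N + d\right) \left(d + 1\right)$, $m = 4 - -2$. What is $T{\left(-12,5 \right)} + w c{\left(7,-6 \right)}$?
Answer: $-1$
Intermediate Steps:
$m = 6$ ($m = 4 + 2 = 6$)
$c{\left(N,d \right)} = \left(1 + d\right) \left(N + d\right)$ ($c{\left(N,d \right)} = \left(N + d\right) \left(1 + d\right) = \left(1 + d\right) \left(N + d\right)$)
$T{\left(F,k \right)} = \frac{1}{6 + F}$
$w = \frac{1}{6} \approx 0.16667$
$T{\left(-12,5 \right)} + w c{\left(7,-6 \right)} = \frac{1}{6 - 12} + \frac{7 - 6 + \left(-6\right)^{2} + 7 \left(-6\right)}{6} = \frac{1}{-6} + \frac{7 - 6 + 36 - 42}{6} = - \frac{1}{6} + \frac{1}{6} \left(-5\right) = - \frac{1}{6} - \frac{5}{6} = -1$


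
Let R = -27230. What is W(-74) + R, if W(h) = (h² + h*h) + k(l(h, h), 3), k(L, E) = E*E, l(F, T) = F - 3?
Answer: -16269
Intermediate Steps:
l(F, T) = -3 + F
k(L, E) = E²
W(h) = 9 + 2*h² (W(h) = (h² + h*h) + 3² = (h² + h²) + 9 = 2*h² + 9 = 9 + 2*h²)
W(-74) + R = (9 + 2*(-74)²) - 27230 = (9 + 2*5476) - 27230 = (9 + 10952) - 27230 = 10961 - 27230 = -16269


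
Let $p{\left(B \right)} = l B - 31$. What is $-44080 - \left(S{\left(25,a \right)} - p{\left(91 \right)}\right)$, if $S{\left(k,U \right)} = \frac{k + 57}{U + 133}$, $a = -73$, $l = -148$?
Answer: $- \frac{1727411}{30} \approx -57580.0$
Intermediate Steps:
$p{\left(B \right)} = -31 - 148 B$ ($p{\left(B \right)} = - 148 B - 31 = -31 - 148 B$)
$S{\left(k,U \right)} = \frac{57 + k}{133 + U}$
$-44080 - \left(S{\left(25,a \right)} - p{\left(91 \right)}\right) = -44080 - \left(\frac{57 + 25}{133 - 73} - \left(-31 - 13468\right)\right) = -44080 - \left(\frac{1}{60} \cdot 82 - \left(-31 - 13468\right)\right) = -44080 - \left(\frac{1}{60} \cdot 82 - -13499\right) = -44080 - \left(\frac{41}{30} + 13499\right) = -44080 - \frac{405011}{30} = - \frac{1727411}{30}$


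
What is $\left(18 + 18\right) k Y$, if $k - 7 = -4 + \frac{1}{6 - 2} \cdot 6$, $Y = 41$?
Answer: $6642$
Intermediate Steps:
$k = \frac{9}{2}$ ($k = 7 - \left(4 - \frac{1}{6 - 2} \cdot 6\right) = 7 - \left(4 - \frac{1}{4} \cdot 6\right) = 7 + \left(-4 + \frac{1}{4} \cdot 6\right) = 7 + \left(-4 + \frac{3}{2}\right) = 7 - \frac{5}{2} = \frac{9}{2} \approx 4.5$)
$\left(18 + 18\right) k Y = \left(18 + 18\right) \frac{9}{2} \cdot 41 = 36 \cdot \frac{9}{2} \cdot 41 = 162 \cdot 41 = 6642$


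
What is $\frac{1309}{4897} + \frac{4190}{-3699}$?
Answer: $- \frac{15676439}{18114003} \approx -0.86543$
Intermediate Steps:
$\frac{1309}{4897} + \frac{4190}{-3699} = 1309 \cdot \frac{1}{4897} + 4190 \left(- \frac{1}{3699}\right) = \frac{1309}{4897} - \frac{4190}{3699} = - \frac{15676439}{18114003}$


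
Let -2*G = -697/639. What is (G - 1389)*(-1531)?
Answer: 2716675295/1278 ≈ 2.1257e+6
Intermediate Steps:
G = 697/1278 (G = -(-697)/(2*639) = -½*(-697/639) = 697/1278 ≈ 0.54538)
(G - 1389)*(-1531) = (697/1278 - 1389)*(-1531) = -1774445/1278*(-1531) = 2716675295/1278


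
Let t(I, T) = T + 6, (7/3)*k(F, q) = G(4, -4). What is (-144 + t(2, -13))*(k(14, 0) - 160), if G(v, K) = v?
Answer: 167308/7 ≈ 23901.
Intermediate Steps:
k(F, q) = 12/7 (k(F, q) = (3/7)*4 = 12/7)
t(I, T) = 6 + T
(-144 + t(2, -13))*(k(14, 0) - 160) = (-144 + (6 - 13))*(12/7 - 160) = (-144 - 7)*(-1108/7) = -151*(-1108/7) = 167308/7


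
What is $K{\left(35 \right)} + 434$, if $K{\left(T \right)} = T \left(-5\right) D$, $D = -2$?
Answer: $784$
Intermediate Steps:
$K{\left(T \right)} = 10 T$ ($K{\left(T \right)} = T \left(-5\right) \left(-2\right) = - 5 T \left(-2\right) = 10 T$)
$K{\left(35 \right)} + 434 = 10 \cdot 35 + 434 = 350 + 434 = 784$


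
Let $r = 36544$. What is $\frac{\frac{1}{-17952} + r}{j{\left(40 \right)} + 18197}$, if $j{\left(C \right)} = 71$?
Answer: $\frac{656037887}{327947136} \approx 2.0004$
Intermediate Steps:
$\frac{\frac{1}{-17952} + r}{j{\left(40 \right)} + 18197} = \frac{\frac{1}{-17952} + 36544}{71 + 18197} = \frac{- \frac{1}{17952} + 36544}{18268} = \frac{656037887}{17952} \cdot \frac{1}{18268} = \frac{656037887}{327947136}$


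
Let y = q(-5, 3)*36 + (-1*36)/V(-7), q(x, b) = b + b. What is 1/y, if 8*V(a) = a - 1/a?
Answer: 1/258 ≈ 0.0038760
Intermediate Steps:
q(x, b) = 2*b
V(a) = -1/(8*a) + a/8 (V(a) = (a - 1/a)/8 = -1/(8*a) + a/8)
y = 258 (y = (2*3)*36 + (-1*36)/(((⅛)*(-1 + (-7)²)/(-7))) = 6*36 - 36*(-56/(-1 + 49)) = 216 - 36/((⅛)*(-⅐)*48) = 216 - 36/(-6/7) = 216 - 36*(-7/6) = 216 + 42 = 258)
1/y = 1/258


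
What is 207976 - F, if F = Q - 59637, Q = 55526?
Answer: 212087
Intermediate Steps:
F = -4111 (F = 55526 - 59637 = -4111)
207976 - F = 207976 - 1*(-4111) = 207976 + 4111 = 212087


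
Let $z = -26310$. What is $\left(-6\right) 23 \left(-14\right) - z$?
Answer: $28242$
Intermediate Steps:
$\left(-6\right) 23 \left(-14\right) - z = \left(-6\right) 23 \left(-14\right) - -26310 = \left(-138\right) \left(-14\right) + 26310 = 1932 + 26310 = 28242$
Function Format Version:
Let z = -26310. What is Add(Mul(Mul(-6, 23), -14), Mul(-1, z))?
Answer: 28242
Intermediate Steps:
Add(Mul(Mul(-6, 23), -14), Mul(-1, z)) = Add(Mul(Mul(-6, 23), -14), Mul(-1, -26310)) = Add(Mul(-138, -14), 26310) = Add(1932, 26310) = 28242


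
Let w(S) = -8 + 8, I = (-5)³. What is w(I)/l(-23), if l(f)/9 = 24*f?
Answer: 0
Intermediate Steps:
l(f) = 216*f (l(f) = 9*(24*f) = 216*f)
I = -125
w(S) = 0
w(I)/l(-23) = 0/((216*(-23))) = 0/(-4968) = 0*(-1/4968) = 0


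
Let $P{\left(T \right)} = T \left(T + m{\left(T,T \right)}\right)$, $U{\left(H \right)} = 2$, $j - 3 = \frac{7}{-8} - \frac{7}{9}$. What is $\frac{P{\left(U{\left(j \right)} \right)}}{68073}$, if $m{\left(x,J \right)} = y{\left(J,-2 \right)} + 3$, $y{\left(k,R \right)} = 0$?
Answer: $\frac{10}{68073} \approx 0.0001469$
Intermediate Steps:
$j = \frac{97}{72}$ ($j = 3 + \left(\frac{7}{-8} - \frac{7}{9}\right) = 3 + \left(7 \left(- \frac{1}{8}\right) - \frac{7}{9}\right) = 3 - \frac{119}{72} = \frac{97}{72} \approx 1.3472$)
$m{\left(x,J \right)} = 3$ ($m{\left(x,J \right)} = 0 + 3 = 3$)
$P{\left(T \right)} = T \left(3 + T\right)$ ($P{\left(T \right)} = T \left(T + 3\right) = T \left(3 + T\right)$)
$\frac{P{\left(U{\left(j \right)} \right)}}{68073} = \frac{2 \left(3 + 2\right)}{68073} = 2 \cdot 5 \cdot \frac{1}{68073} = 10 \cdot \frac{1}{68073} = \frac{10}{68073}$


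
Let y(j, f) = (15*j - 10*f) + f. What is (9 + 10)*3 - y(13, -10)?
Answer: -228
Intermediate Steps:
y(j, f) = -9*f + 15*j (y(j, f) = (-10*f + 15*j) + f = -9*f + 15*j)
(9 + 10)*3 - y(13, -10) = (9 + 10)*3 - (-9*(-10) + 15*13) = 19*3 - (90 + 195) = 57 - 1*285 = 57 - 285 = -228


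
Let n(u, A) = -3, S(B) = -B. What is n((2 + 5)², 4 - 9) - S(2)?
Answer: -1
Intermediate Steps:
n((2 + 5)², 4 - 9) - S(2) = -3 - (-1)*2 = -3 - 1*(-2) = -3 + 2 = -1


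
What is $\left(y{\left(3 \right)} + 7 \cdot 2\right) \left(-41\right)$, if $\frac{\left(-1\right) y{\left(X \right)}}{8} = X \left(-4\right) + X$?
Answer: $-3526$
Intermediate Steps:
$y{\left(X \right)} = 24 X$ ($y{\left(X \right)} = - 8 \left(X \left(-4\right) + X\right) = - 8 \left(- 4 X + X\right) = - 8 \left(- 3 X\right) = 24 X$)
$\left(y{\left(3 \right)} + 7 \cdot 2\right) \left(-41\right) = \left(24 \cdot 3 + 7 \cdot 2\right) \left(-41\right) = \left(72 + 14\right) \left(-41\right) = 86 \left(-41\right) = -3526$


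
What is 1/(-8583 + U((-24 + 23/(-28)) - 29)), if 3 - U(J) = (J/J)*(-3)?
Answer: -1/8577 ≈ -0.00011659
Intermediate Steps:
U(J) = 6 (U(J) = 3 - J/J*(-3) = 3 - (-3) = 3 - 1*(-3) = 3 + 3 = 6)
1/(-8583 + U((-24 + 23/(-28)) - 29)) = 1/(-8583 + 6) = 1/(-8577) = -1/8577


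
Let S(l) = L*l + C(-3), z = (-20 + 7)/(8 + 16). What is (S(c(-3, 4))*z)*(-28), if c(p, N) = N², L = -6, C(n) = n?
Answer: -3003/2 ≈ -1501.5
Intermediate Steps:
z = -13/24 ≈ -0.54167
S(l) = -3 - 6*l (S(l) = -6*l - 3 = -3 - 6*l)
(S(c(-3, 4))*z)*(-28) = ((-3 - 6*4²)*(-13/24))*(-28) = ((-3 - 6*16)*(-13/24))*(-28) = ((-3 - 96)*(-13/24))*(-28) = -99*(-13/24)*(-28) = (429/8)*(-28) = -3003/2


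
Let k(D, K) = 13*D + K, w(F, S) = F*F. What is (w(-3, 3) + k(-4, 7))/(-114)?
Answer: 6/19 ≈ 0.31579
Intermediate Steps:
w(F, S) = F²
k(D, K) = K + 13*D
(w(-3, 3) + k(-4, 7))/(-114) = ((-3)² + (7 + 13*(-4)))/(-114) = -(9 + (7 - 52))/114 = -(9 - 45)/114 = -1/114*(-36) = 6/19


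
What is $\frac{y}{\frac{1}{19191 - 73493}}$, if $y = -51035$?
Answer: $2771302570$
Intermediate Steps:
$\frac{y}{\frac{1}{19191 - 73493}} = - \frac{51035}{\frac{1}{19191 - 73493}} = - \frac{51035}{\frac{1}{-54302}} = - \frac{51035}{- \frac{1}{54302}} = \left(-51035\right) \left(-54302\right) = 2771302570$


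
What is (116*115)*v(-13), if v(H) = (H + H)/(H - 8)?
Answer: 346840/21 ≈ 16516.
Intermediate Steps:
v(H) = 2*H/(-8 + H) (v(H) = (2*H)/(-8 + H) = 2*H/(-8 + H))
(116*115)*v(-13) = (116*115)*(2*(-13)/(-8 - 13)) = 13340*(2*(-13)/(-21)) = 13340*(2*(-13)*(-1/21)) = 13340*(26/21) = 346840/21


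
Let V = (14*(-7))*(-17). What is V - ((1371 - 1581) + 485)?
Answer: 1391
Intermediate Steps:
V = 1666 (V = -98*(-17) = 1666)
V - ((1371 - 1581) + 485) = 1666 - ((1371 - 1581) + 485) = 1666 - (-210 + 485) = 1666 - 1*275 = 1666 - 275 = 1391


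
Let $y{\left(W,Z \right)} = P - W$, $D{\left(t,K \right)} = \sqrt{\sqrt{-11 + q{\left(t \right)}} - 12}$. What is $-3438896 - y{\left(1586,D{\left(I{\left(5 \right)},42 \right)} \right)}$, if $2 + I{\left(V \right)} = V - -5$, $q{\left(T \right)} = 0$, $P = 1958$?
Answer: $-3439268$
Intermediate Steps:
$I{\left(V \right)} = 3 + V$ ($I{\left(V \right)} = -2 + \left(V - -5\right) = -2 + \left(V + 5\right) = -2 + \left(5 + V\right) = 3 + V$)
$D{\left(t,K \right)} = \sqrt{-12 + i \sqrt{11}}$ ($D{\left(t,K \right)} = \sqrt{\sqrt{-11 + 0} - 12} = \sqrt{\sqrt{-11} - 12} = \sqrt{i \sqrt{11} - 12} = \sqrt{-12 + i \sqrt{11}}$)
$y{\left(W,Z \right)} = 1958 - W$
$-3438896 - y{\left(1586,D{\left(I{\left(5 \right)},42 \right)} \right)} = -3438896 - \left(1958 - 1586\right) = -3438896 - 372 = -3439268$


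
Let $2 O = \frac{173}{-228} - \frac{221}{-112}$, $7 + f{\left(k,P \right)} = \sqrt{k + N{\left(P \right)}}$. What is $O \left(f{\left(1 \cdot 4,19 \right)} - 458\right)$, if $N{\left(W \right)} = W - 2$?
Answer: $- \frac{1201715}{4256} + \frac{7753 \sqrt{21}}{12768} \approx -279.58$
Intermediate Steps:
$N{\left(W \right)} = -2 + W$ ($N{\left(W \right)} = W - 2 = -2 + W$)
$f{\left(k,P \right)} = -7 + \sqrt{-2 + P + k}$ ($f{\left(k,P \right)} = -7 + \sqrt{k + \left(-2 + P\right)} = -7 + \sqrt{-2 + P + k}$)
$O = \frac{7753}{12768}$ ($O = \frac{\frac{173}{-228} - \frac{221}{-112}}{2} = \frac{173 \left(- \frac{1}{228}\right) - - \frac{221}{112}}{2} = \frac{- \frac{173}{228} + \frac{221}{112}}{2} = \frac{1}{2} \cdot \frac{7753}{6384} = \frac{7753}{12768} \approx 0.60722$)
$O \left(f{\left(1 \cdot 4,19 \right)} - 458\right) = \frac{7753 \left(\left(-7 + \sqrt{-2 + 19 + 1 \cdot 4}\right) - 458\right)}{12768} = \frac{7753 \left(\left(-7 + \sqrt{-2 + 19 + 4}\right) - 458\right)}{12768} = \frac{7753 \left(\left(-7 + \sqrt{21}\right) - 458\right)}{12768} = \frac{7753 \left(-465 + \sqrt{21}\right)}{12768} = - \frac{1201715}{4256} + \frac{7753 \sqrt{21}}{12768}$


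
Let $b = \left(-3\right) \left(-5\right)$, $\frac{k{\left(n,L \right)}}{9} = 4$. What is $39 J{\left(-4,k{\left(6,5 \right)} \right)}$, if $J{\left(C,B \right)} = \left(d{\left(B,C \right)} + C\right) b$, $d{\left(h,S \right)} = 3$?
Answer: $-585$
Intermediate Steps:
$k{\left(n,L \right)} = 36$ ($k{\left(n,L \right)} = 9 \cdot 4 = 36$)
$b = 15$
$J{\left(C,B \right)} = 45 + 15 C$ ($J{\left(C,B \right)} = \left(3 + C\right) 15 = 45 + 15 C$)
$39 J{\left(-4,k{\left(6,5 \right)} \right)} = 39 \left(45 + 15 \left(-4\right)\right) = 39 \left(45 - 60\right) = 39 \left(-15\right) = -585$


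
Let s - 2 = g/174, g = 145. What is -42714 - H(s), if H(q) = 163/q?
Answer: -727116/17 ≈ -42772.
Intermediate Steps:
s = 17/6 (s = 2 + 145/174 = 2 + 145*(1/174) = 2 + ⅚ = 17/6 ≈ 2.8333)
-42714 - H(s) = -42714 - 163/17/6 = -42714 - 163*6/17 = -42714 - 1*978/17 = -42714 - 978/17 = -727116/17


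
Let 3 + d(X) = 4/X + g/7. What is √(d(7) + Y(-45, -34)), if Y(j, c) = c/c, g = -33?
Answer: I*√301/7 ≈ 2.4785*I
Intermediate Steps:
d(X) = -54/7 + 4/X (d(X) = -3 + (4/X - 33/7) = -3 + (-33/7 + 4/X) = -54/7 + 4/X)
Y(j, c) = 1
√(d(7) + Y(-45, -34)) = √((-54/7 + 4/7) + 1) = √(-50/7 + 1) = √(-43/7) = I*√301/7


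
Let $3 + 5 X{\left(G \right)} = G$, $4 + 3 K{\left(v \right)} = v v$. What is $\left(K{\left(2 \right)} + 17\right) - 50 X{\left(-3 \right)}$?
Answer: $77$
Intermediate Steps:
$K{\left(v \right)} = - \frac{4}{3} + \frac{v^{2}}{3}$ ($K{\left(v \right)} = - \frac{4}{3} + \frac{v v}{3} = - \frac{4}{3} + \frac{v^{2}}{3}$)
$X{\left(G \right)} = - \frac{3}{5} + \frac{G}{5}$
$\left(K{\left(2 \right)} + 17\right) - 50 X{\left(-3 \right)} = \left(\left(- \frac{4}{3} + \frac{2^{2}}{3}\right) + 17\right) - 50 \left(- \frac{3}{5} + \frac{1}{5} \left(-3\right)\right) = \left(\left(- \frac{4}{3} + \frac{1}{3} \cdot 4\right) + 17\right) - 50 \left(- \frac{3}{5} - \frac{3}{5}\right) = \left(\left(- \frac{4}{3} + \frac{4}{3}\right) + 17\right) - -60 = \left(0 + 17\right) + 60 = 17 + 60 = 77$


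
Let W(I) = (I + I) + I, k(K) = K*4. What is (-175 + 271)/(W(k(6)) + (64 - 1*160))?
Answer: -4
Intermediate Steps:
k(K) = 4*K
W(I) = 3*I (W(I) = 2*I + I = 3*I)
(-175 + 271)/(W(k(6)) + (64 - 1*160)) = (-175 + 271)/(3*(4*6) + (64 - 1*160)) = 96/(3*24 + (64 - 160)) = 96/(72 - 96) = 96/(-24) = 96*(-1/24) = -4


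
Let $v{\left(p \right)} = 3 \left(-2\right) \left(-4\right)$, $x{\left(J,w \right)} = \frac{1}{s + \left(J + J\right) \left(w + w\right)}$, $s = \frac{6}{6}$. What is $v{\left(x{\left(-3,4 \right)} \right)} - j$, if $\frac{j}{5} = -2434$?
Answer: $12194$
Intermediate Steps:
$j = -12170$ ($j = 5 \left(-2434\right) = -12170$)
$s = 1$ ($s = 6 \cdot \frac{1}{6} = 1$)
$x{\left(J,w \right)} = \frac{1}{1 + 4 J w}$ ($x{\left(J,w \right)} = \frac{1}{1 + \left(J + J\right) \left(w + w\right)} = \frac{1}{1 + 2 J 2 w} = \frac{1}{1 + 4 J w}$)
$v{\left(p \right)} = 24$ ($v{\left(p \right)} = \left(-6\right) \left(-4\right) = 24$)
$v{\left(x{\left(-3,4 \right)} \right)} - j = 24 - -12170 = 24 + 12170 = 12194$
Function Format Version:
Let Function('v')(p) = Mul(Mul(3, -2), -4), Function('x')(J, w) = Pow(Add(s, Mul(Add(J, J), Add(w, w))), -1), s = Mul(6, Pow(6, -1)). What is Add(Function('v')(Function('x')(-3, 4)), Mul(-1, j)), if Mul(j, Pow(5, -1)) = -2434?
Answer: 12194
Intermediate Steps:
j = -12170 (j = Mul(5, -2434) = -12170)
s = 1 (s = Mul(6, Rational(1, 6)) = 1)
Function('x')(J, w) = Pow(Add(1, Mul(4, J, w)), -1) (Function('x')(J, w) = Pow(Add(1, Mul(Add(J, J), Add(w, w))), -1) = Pow(Add(1, Mul(Mul(2, J), Mul(2, w))), -1) = Pow(Add(1, Mul(4, J, w)), -1))
Function('v')(p) = 24 (Function('v')(p) = Mul(-6, -4) = 24)
Add(Function('v')(Function('x')(-3, 4)), Mul(-1, j)) = Add(24, Mul(-1, -12170)) = Add(24, 12170) = 12194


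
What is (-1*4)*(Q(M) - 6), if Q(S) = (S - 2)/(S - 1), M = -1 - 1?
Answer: 56/3 ≈ 18.667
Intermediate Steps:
M = -2
Q(S) = (-2 + S)/(-1 + S)
(-1*4)*(Q(M) - 6) = (-1*4)*((-2 - 2)/(-1 - 2) - 6) = -4*(-4/(-3) - 6) = -4*(-⅓*(-4) - 6) = -4*(4/3 - 6) = -4*(-14/3) = 56/3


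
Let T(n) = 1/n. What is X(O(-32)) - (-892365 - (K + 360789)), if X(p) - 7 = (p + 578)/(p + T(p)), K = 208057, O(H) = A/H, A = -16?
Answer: 7307247/5 ≈ 1.4615e+6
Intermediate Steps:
O(H) = -16/H
X(p) = 7 + (578 + p)/(p + 1/p) (X(p) = 7 + (p + 578)/(p + 1/p) = 7 + (578 + p)/(p + 1/p))
X(O(-32)) - (-892365 - (K + 360789)) = (7 + 2*(-16/(-32))*(289 + 4*(-16/(-32))))/(1 + (-16/(-32))**2) - (-892365 - (208057 + 360789)) = (7 + 2*(-16*(-1/32))*(289 + 4*(-16*(-1/32))))/(1 + (-16*(-1/32))**2) - (-892365 - 1*568846) = (7 + 2*(1/2)*(289 + 4*(1/2)))/(1 + (1/2)**2) - (-892365 - 568846) = (7 + 2*(1/2)*(289 + 2))/(1 + 1/4) - 1*(-1461211) = (7 + 2*(1/2)*291)/(5/4) + 1461211 = 4*(7 + 291)/5 + 1461211 = (4/5)*298 + 1461211 = 1192/5 + 1461211 = 7307247/5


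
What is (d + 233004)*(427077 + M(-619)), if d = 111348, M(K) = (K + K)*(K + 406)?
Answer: 237868375392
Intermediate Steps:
M(K) = 2*K*(406 + K) (M(K) = (2*K)*(406 + K) = 2*K*(406 + K))
(d + 233004)*(427077 + M(-619)) = (111348 + 233004)*(427077 + 2*(-619)*(406 - 619)) = 344352*(427077 + 2*(-619)*(-213)) = 344352*(427077 + 263694) = 344352*690771 = 237868375392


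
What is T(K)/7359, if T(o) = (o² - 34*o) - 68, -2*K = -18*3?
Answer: -257/7359 ≈ -0.034923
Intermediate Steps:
K = 27 (K = -(-9)*3 = -½*(-54) = 27)
T(o) = -68 + o² - 34*o
T(K)/7359 = (-68 + 27² - 34*27)/7359 = (-68 + 729 - 918)*(1/7359) = -257*1/7359 = -257/7359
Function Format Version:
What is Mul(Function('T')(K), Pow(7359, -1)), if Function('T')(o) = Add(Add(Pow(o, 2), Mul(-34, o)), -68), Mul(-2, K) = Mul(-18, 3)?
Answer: Rational(-257, 7359) ≈ -0.034923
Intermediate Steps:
K = 27 (K = Mul(Rational(-1, 2), Mul(-18, 3)) = Mul(Rational(-1, 2), -54) = 27)
Function('T')(o) = Add(-68, Pow(o, 2), Mul(-34, o))
Mul(Function('T')(K), Pow(7359, -1)) = Mul(Add(-68, Pow(27, 2), Mul(-34, 27)), Pow(7359, -1)) = Mul(Add(-68, 729, -918), Rational(1, 7359)) = Mul(-257, Rational(1, 7359)) = Rational(-257, 7359)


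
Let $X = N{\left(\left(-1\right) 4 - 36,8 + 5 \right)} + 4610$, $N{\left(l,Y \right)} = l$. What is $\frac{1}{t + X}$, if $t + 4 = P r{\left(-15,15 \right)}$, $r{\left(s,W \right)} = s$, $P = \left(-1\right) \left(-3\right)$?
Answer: $\frac{1}{4521} \approx 0.00022119$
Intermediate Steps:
$P = 3$
$X = 4570$ ($X = \left(\left(-1\right) 4 - 36\right) + 4610 = \left(-4 - 36\right) + 4610 = -40 + 4610 = 4570$)
$t = -49$ ($t = -4 + 3 \left(-15\right) = -4 - 45 = -49$)
$\frac{1}{t + X} = \frac{1}{-49 + 4570} = \frac{1}{4521}$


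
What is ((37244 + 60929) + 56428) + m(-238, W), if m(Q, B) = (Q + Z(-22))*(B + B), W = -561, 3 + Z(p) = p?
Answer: 449687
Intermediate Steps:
Z(p) = -3 + p
m(Q, B) = 2*B*(-25 + Q) (m(Q, B) = (Q + (-3 - 22))*(B + B) = (Q - 25)*(2*B) = (-25 + Q)*(2*B) = 2*B*(-25 + Q))
((37244 + 60929) + 56428) + m(-238, W) = ((37244 + 60929) + 56428) + 2*(-561)*(-25 - 238) = (98173 + 56428) + 2*(-561)*(-263) = 154601 + 295086 = 449687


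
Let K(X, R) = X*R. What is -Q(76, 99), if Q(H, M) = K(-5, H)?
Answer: 380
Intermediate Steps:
K(X, R) = R*X
Q(H, M) = -5*H (Q(H, M) = H*(-5) = -5*H)
-Q(76, 99) = -(-5)*76 = -1*(-380) = 380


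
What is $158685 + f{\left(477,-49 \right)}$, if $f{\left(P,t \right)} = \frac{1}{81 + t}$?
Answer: $\frac{5077921}{32} \approx 1.5869 \cdot 10^{5}$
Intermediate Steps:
$158685 + f{\left(477,-49 \right)} = 158685 + \frac{1}{81 - 49} = 158685 + \frac{1}{32} = \frac{5077921}{32}$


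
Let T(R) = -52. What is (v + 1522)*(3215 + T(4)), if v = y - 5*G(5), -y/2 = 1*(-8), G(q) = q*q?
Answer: 4469319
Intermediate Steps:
G(q) = q²
y = 16 (y = -2*(-8) = 16)
v = -109 (v = 16 - 5*5² = 16 - 5*25 = 16 - 125 = -109)
(v + 1522)*(3215 + T(4)) = (-109 + 1522)*(3215 - 52) = 1413*3163 = 4469319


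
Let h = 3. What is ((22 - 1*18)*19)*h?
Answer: 228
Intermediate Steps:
((22 - 1*18)*19)*h = ((22 - 1*18)*19)*3 = ((22 - 18)*19)*3 = (4*19)*3 = 76*3 = 228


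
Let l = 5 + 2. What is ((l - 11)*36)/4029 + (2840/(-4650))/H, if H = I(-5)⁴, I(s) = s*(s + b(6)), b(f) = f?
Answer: -14331412/390309375 ≈ -0.036718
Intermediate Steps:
l = 7
I(s) = s*(6 + s) (I(s) = s*(s + 6) = s*(6 + s))
H = 625 (H = (-5*(6 - 5))⁴ = (-5*1)⁴ = (-5)⁴ = 625)
((l - 11)*36)/4029 + (2840/(-4650))/H = ((7 - 11)*36)/4029 + (2840/(-4650))/625 = -4*36*(1/4029) + (2840*(-1/4650))*(1/625) = -144*1/4029 - 284/465*1/625 = -48/1343 - 284/290625 = -14331412/390309375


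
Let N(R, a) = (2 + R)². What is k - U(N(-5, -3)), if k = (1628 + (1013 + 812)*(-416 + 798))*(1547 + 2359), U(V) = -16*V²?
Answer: 2729428164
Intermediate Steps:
k = 2729426868 (k = (1628 + 1825*382)*3906 = (1628 + 697150)*3906 = 698778*3906 = 2729426868)
k - U(N(-5, -3)) = 2729426868 - (-16)*((2 - 5)²)² = 2729426868 - (-16)*((-3)²)² = 2729426868 - (-16)*9² = 2729426868 - (-16)*81 = 2729426868 - 1*(-1296) = 2729426868 + 1296 = 2729428164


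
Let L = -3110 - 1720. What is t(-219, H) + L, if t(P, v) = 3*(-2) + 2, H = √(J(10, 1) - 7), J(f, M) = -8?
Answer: -4834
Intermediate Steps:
L = -4830
H = I*√15 (H = √(-8 - 7) = √(-15) = I*√15 ≈ 3.873*I)
t(P, v) = -4 (t(P, v) = -6 + 2 = -4)
t(-219, H) + L = -4 - 4830 = -4834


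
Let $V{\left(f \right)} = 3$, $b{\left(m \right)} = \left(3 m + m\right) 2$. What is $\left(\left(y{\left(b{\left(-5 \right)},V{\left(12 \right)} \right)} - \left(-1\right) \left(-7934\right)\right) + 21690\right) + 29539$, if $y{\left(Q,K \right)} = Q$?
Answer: $43255$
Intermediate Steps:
$b{\left(m \right)} = 8 m$ ($b{\left(m \right)} = 4 m 2 = 8 m$)
$\left(\left(y{\left(b{\left(-5 \right)},V{\left(12 \right)} \right)} - \left(-1\right) \left(-7934\right)\right) + 21690\right) + 29539 = \left(\left(8 \left(-5\right) - \left(-1\right) \left(-7934\right)\right) + 21690\right) + 29539 = \left(\left(-40 - 7934\right) + 21690\right) + 29539 = \left(-7974 + 21690\right) + 29539 = 13716 + 29539 = 43255$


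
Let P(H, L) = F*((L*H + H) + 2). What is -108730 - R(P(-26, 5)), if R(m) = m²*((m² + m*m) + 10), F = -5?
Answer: -703066857730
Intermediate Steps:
P(H, L) = -10 - 5*H - 5*H*L (P(H, L) = -5*((L*H + H) + 2) = -5*((H*L + H) + 2) = -5*((H + H*L) + 2) = -5*(2 + H + H*L) = -10 - 5*H - 5*H*L)
R(m) = m²*(10 + 2*m²) (R(m) = m²*((m² + m²) + 10) = m²*(2*m² + 10) = m²*(10 + 2*m²))
-108730 - R(P(-26, 5)) = -108730 - 2*(-10 - 5*(-26) - 5*(-26)*5)²*(5 + (-10 - 5*(-26) - 5*(-26)*5)²) = -108730 - 2*(-10 + 130 + 650)²*(5 + (-10 + 130 + 650)²) = -108730 - 2*770²*(5 + 770²) = -108730 - 2*592900*(5 + 592900) = -108730 - 2*592900*592905 = -108730 - 1*703066749000 = -108730 - 703066749000 = -703066857730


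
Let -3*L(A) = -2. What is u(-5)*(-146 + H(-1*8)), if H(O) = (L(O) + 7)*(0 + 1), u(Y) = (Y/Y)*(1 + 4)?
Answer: -2075/3 ≈ -691.67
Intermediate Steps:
L(A) = 2/3 (L(A) = -1/3*(-2) = 2/3)
u(Y) = 5 (u(Y) = 1*5 = 5)
H(O) = 23/3 (H(O) = (2/3 + 7)*(0 + 1) = (23/3)*1 = 23/3)
u(-5)*(-146 + H(-1*8)) = 5*(-146 + 23/3) = 5*(-415/3) = -2075/3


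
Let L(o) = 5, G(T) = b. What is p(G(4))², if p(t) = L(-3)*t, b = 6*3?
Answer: 8100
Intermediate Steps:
b = 18
G(T) = 18
p(t) = 5*t
p(G(4))² = (5*18)² = 90² = 8100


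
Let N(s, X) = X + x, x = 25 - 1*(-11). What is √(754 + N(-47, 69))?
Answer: √859 ≈ 29.309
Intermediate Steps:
x = 36 (x = 25 + 11 = 36)
N(s, X) = 36 + X (N(s, X) = X + 36 = 36 + X)
√(754 + N(-47, 69)) = √(754 + (36 + 69)) = √(754 + 105) = √859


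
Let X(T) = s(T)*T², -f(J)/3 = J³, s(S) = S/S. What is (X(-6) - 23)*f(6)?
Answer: -8424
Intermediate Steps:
s(S) = 1
f(J) = -3*J³
X(T) = T² (X(T) = 1*T² = T²)
(X(-6) - 23)*f(6) = ((-6)² - 23)*(-3*6³) = (36 - 23)*(-3*216) = 13*(-648) = -8424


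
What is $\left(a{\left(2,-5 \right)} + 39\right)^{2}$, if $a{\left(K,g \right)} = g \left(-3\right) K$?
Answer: $4761$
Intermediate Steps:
$a{\left(K,g \right)} = - 3 K g$ ($a{\left(K,g \right)} = - 3 g K = - 3 K g$)
$\left(a{\left(2,-5 \right)} + 39\right)^{2} = \left(\left(-3\right) 2 \left(-5\right) + 39\right)^{2} = \left(30 + 39\right)^{2} = 69^{2} = 4761$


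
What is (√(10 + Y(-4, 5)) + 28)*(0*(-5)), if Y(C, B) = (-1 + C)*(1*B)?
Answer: 0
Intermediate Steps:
Y(C, B) = B*(-1 + C) (Y(C, B) = (-1 + C)*B = B*(-1 + C))
(√(10 + Y(-4, 5)) + 28)*(0*(-5)) = (√(10 + 5*(-1 - 4)) + 28)*(0*(-5)) = (√(10 + 5*(-5)) + 28)*0 = (√(10 - 25) + 28)*0 = (√(-15) + 28)*0 = (I*√15 + 28)*0 = (28 + I*√15)*0 = 0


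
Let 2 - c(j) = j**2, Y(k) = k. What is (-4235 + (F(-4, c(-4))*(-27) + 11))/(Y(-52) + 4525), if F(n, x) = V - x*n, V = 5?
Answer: -949/1491 ≈ -0.63649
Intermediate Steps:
c(j) = 2 - j**2
F(n, x) = 5 - n*x (F(n, x) = 5 - x*n = 5 - n*x)
(-4235 + (F(-4, c(-4))*(-27) + 11))/(Y(-52) + 4525) = (-4235 + ((5 - 1*(-4)*(2 - 1*(-4)**2))*(-27) + 11))/(-52 + 4525) = (-4235 + ((5 - 1*(-4)*(2 - 1*16))*(-27) + 11))/4473 = (-4235 + ((5 - 1*(-4)*(2 - 16))*(-27) + 11))*(1/4473) = (-4235 + ((5 - 1*(-4)*(-14))*(-27) + 11))*(1/4473) = (-4235 + ((5 - 56)*(-27) + 11))*(1/4473) = (-4235 + (-51*(-27) + 11))*(1/4473) = (-4235 + (1377 + 11))*(1/4473) = (-4235 + 1388)*(1/4473) = -2847*1/4473 = -949/1491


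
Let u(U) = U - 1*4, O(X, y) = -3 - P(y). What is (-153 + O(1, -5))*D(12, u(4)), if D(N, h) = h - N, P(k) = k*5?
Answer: 1572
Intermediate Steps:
P(k) = 5*k
O(X, y) = -3 - 5*y
u(U) = -4 + U (u(U) = U - 4 = -4 + U)
(-153 + O(1, -5))*D(12, u(4)) = (-153 + (-3 - 5*(-5)))*((-4 + 4) - 1*12) = (-153 + (-3 + 25))*(0 - 12) = (-153 + 22)*(-12) = -131*(-12) = 1572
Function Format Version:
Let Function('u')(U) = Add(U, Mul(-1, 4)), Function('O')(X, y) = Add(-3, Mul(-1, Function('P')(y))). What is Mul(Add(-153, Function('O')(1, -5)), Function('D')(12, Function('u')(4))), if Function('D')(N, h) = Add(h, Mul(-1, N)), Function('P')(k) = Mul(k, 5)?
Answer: 1572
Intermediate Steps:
Function('P')(k) = Mul(5, k)
Function('O')(X, y) = Add(-3, Mul(-5, y)) (Function('O')(X, y) = Add(-3, Mul(-1, Mul(5, y))) = Add(-3, Mul(-5, y)))
Function('u')(U) = Add(-4, U) (Function('u')(U) = Add(U, -4) = Add(-4, U))
Mul(Add(-153, Function('O')(1, -5)), Function('D')(12, Function('u')(4))) = Mul(Add(-153, Add(-3, Mul(-5, -5))), Add(Add(-4, 4), Mul(-1, 12))) = Mul(Add(-153, Add(-3, 25)), Add(0, -12)) = Mul(Add(-153, 22), -12) = Mul(-131, -12) = 1572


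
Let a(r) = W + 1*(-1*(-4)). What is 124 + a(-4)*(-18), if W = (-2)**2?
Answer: -20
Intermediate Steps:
W = 4
a(r) = 8 (a(r) = 4 + 1*(-1*(-4)) = 4 + 1*4 = 4 + 4 = 8)
124 + a(-4)*(-18) = 124 + 8*(-18) = 124 - 144 = -20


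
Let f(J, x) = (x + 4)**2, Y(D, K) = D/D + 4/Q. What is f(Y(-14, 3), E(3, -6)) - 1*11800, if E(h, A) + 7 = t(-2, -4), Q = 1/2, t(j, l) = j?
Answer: -11775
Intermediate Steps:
Q = 1/2 ≈ 0.50000
E(h, A) = -9 (E(h, A) = -7 - 2 = -9)
Y(D, K) = 9 (Y(D, K) = D/D + 4/(1/2) = 1 + 4*2 = 1 + 8 = 9)
f(J, x) = (4 + x)**2
f(Y(-14, 3), E(3, -6)) - 1*11800 = (4 - 9)**2 - 1*11800 = (-5)**2 - 11800 = 25 - 11800 = -11775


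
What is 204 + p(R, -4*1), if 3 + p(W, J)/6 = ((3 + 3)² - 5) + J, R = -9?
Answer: 348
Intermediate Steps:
p(W, J) = 168 + 6*J (p(W, J) = -18 + 6*(((3 + 3)² - 5) + J) = -18 + 6*((6² - 5) + J) = -18 + 6*((36 - 5) + J) = -18 + 6*(31 + J) = -18 + (186 + 6*J) = 168 + 6*J)
204 + p(R, -4*1) = 204 + (168 + 6*(-4*1)) = 204 + (168 + 6*(-4)) = 204 + (168 - 24) = 204 + 144 = 348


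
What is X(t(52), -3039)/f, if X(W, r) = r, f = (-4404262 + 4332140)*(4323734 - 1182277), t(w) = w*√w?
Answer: 3039/226568161754 ≈ 1.3413e-8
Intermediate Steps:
t(w) = w^(3/2)
f = -226568161754 (f = -72122*3141457 = -226568161754)
X(t(52), -3039)/f = -3039/(-226568161754) = -3039*(-1/226568161754) = 3039/226568161754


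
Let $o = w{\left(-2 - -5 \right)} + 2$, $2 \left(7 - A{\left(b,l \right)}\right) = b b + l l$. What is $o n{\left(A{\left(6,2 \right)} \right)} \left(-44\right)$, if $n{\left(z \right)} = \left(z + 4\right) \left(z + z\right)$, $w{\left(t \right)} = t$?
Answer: $-51480$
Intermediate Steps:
$A{\left(b,l \right)} = 7 - \frac{b^{2}}{2} - \frac{l^{2}}{2}$ ($A{\left(b,l \right)} = 7 - \frac{b b + l l}{2} = 7 - \frac{b^{2} + l^{2}}{2} = 7 - \left(\frac{b^{2}}{2} + \frac{l^{2}}{2}\right) = 7 - \frac{b^{2}}{2} - \frac{l^{2}}{2}$)
$n{\left(z \right)} = 2 z \left(4 + z\right)$ ($n{\left(z \right)} = \left(4 + z\right) 2 z = 2 z \left(4 + z\right)$)
$o = 5$ ($o = \left(-2 - -5\right) + 2 = \left(-2 + 5\right) + 2 = 3 + 2 = 5$)
$o n{\left(A{\left(6,2 \right)} \right)} \left(-44\right) = 5 \cdot 2 \left(7 - \frac{6^{2}}{2} - \frac{2^{2}}{2}\right) \left(4 - \left(-7 + 2 + 18\right)\right) \left(-44\right) = 5 \cdot 2 \left(7 - 18 - 2\right) \left(4 - 13\right) \left(-44\right) = 5 \cdot 2 \left(-13\right) \left(4 - 13\right) \left(-44\right) = 5 \cdot 2 \left(-13\right) \left(-9\right) \left(-44\right) = 5 \cdot 234 \left(-44\right) = 1170 \left(-44\right) = -51480$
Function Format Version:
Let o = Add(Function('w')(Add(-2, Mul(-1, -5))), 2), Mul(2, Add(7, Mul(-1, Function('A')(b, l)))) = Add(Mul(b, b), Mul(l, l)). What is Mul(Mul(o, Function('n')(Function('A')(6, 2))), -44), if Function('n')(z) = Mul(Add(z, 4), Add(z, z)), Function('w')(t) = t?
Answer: -51480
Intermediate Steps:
Function('A')(b, l) = Add(7, Mul(Rational(-1, 2), Pow(b, 2)), Mul(Rational(-1, 2), Pow(l, 2))) (Function('A')(b, l) = Add(7, Mul(Rational(-1, 2), Add(Mul(b, b), Mul(l, l)))) = Add(7, Mul(Rational(-1, 2), Add(Pow(b, 2), Pow(l, 2)))) = Add(7, Add(Mul(Rational(-1, 2), Pow(b, 2)), Mul(Rational(-1, 2), Pow(l, 2)))) = Add(7, Mul(Rational(-1, 2), Pow(b, 2)), Mul(Rational(-1, 2), Pow(l, 2))))
Function('n')(z) = Mul(2, z, Add(4, z)) (Function('n')(z) = Mul(Add(4, z), Mul(2, z)) = Mul(2, z, Add(4, z)))
o = 5 (o = Add(Add(-2, Mul(-1, -5)), 2) = Add(Add(-2, 5), 2) = Add(3, 2) = 5)
Mul(Mul(o, Function('n')(Function('A')(6, 2))), -44) = Mul(Mul(5, Mul(2, Add(7, Mul(Rational(-1, 2), Pow(6, 2)), Mul(Rational(-1, 2), Pow(2, 2))), Add(4, Add(7, Mul(Rational(-1, 2), Pow(6, 2)), Mul(Rational(-1, 2), Pow(2, 2)))))), -44) = Mul(Mul(5, Mul(2, Add(7, Mul(Rational(-1, 2), 36), Mul(Rational(-1, 2), 4)), Add(4, Add(7, Mul(Rational(-1, 2), 36), Mul(Rational(-1, 2), 4))))), -44) = Mul(Mul(5, Mul(2, Add(7, -18, -2), Add(4, Add(7, -18, -2)))), -44) = Mul(Mul(5, Mul(2, -13, Add(4, -13))), -44) = Mul(Mul(5, Mul(2, -13, -9)), -44) = Mul(Mul(5, 234), -44) = Mul(1170, -44) = -51480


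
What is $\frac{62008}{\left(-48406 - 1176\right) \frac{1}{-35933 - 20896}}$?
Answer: $\frac{1761926316}{24791} \approx 71071.0$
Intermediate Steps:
$\frac{62008}{\left(-48406 - 1176\right) \frac{1}{-35933 - 20896}} = \frac{62008}{\left(-49582\right) \frac{1}{-56829}} = \frac{62008}{\left(-49582\right) \left(- \frac{1}{56829}\right)} = \frac{62008}{\frac{49582}{56829}} = 62008 \cdot \frac{56829}{49582} = \frac{1761926316}{24791}$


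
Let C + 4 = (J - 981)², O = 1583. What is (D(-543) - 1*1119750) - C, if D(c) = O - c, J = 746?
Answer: -1172845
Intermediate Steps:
C = 55221 (C = -4 + (746 - 981)² = -4 + (-235)² = -4 + 55225 = 55221)
D(c) = 1583 - c
(D(-543) - 1*1119750) - C = ((1583 - 1*(-543)) - 1*1119750) - 1*55221 = ((1583 + 543) - 1119750) - 55221 = (2126 - 1119750) - 55221 = -1117624 - 55221 = -1172845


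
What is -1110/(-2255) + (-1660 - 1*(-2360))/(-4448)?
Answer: 167939/501512 ≈ 0.33487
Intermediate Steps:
-1110/(-2255) + (-1660 - 1*(-2360))/(-4448) = -1110*(-1/2255) + (-1660 + 2360)*(-1/4448) = 222/451 + 700*(-1/4448) = 222/451 - 175/1112 = 167939/501512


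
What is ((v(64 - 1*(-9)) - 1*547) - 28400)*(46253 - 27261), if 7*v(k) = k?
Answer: -3846943552/7 ≈ -5.4956e+8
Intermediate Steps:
v(k) = k/7
((v(64 - 1*(-9)) - 1*547) - 28400)*(46253 - 27261) = (((64 - 1*(-9))/7 - 1*547) - 28400)*(46253 - 27261) = (((64 + 9)/7 - 547) - 28400)*18992 = (((1/7)*73 - 547) - 28400)*18992 = ((73/7 - 547) - 28400)*18992 = (-3756/7 - 28400)*18992 = -202556/7*18992 = -3846943552/7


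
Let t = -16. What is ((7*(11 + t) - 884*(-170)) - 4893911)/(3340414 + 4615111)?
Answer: -4743666/7955525 ≈ -0.59627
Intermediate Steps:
((7*(11 + t) - 884*(-170)) - 4893911)/(3340414 + 4615111) = ((7*(11 - 16) - 884*(-170)) - 4893911)/(3340414 + 4615111) = ((7*(-5) + 150280) - 4893911)/7955525 = ((-35 + 150280) - 4893911)*(1/7955525) = (150245 - 4893911)*(1/7955525) = -4743666*1/7955525 = -4743666/7955525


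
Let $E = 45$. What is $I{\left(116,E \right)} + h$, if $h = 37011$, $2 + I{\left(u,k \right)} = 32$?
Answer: $37041$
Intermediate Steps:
$I{\left(u,k \right)} = 30$ ($I{\left(u,k \right)} = -2 + 32 = 30$)
$I{\left(116,E \right)} + h = 30 + 37011 = 37041$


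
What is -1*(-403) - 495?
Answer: -92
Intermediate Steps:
-1*(-403) - 495 = 403 - 495 = -92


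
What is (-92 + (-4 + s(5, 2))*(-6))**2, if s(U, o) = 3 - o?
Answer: 5476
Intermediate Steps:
(-92 + (-4 + s(5, 2))*(-6))**2 = (-92 + (-4 + (3 - 1*2))*(-6))**2 = (-92 + (-4 + (3 - 2))*(-6))**2 = (-92 + (-4 + 1)*(-6))**2 = (-92 - 3*(-6))**2 = (-92 + 18)**2 = (-74)**2 = 5476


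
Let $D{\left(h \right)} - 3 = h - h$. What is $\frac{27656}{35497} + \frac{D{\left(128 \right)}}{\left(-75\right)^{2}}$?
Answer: $\frac{51890497}{66556875} \approx 0.77964$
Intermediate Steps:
$D{\left(h \right)} = 3$ ($D{\left(h \right)} = 3 + \left(h - h\right) = 3 + 0 = 3$)
$\frac{27656}{35497} + \frac{D{\left(128 \right)}}{\left(-75\right)^{2}} = \frac{27656}{35497} + \frac{3}{\left(-75\right)^{2}} = 27656 \cdot \frac{1}{35497} + \frac{3}{5625} = \frac{27656}{35497} + 3 \cdot \frac{1}{5625} = \frac{27656}{35497} + \frac{1}{1875} = \frac{51890497}{66556875}$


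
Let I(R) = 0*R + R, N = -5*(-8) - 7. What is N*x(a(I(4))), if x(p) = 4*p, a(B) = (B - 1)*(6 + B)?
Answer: 3960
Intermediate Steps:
N = 33 (N = 40 - 7 = 33)
I(R) = R (I(R) = 0 + R = R)
a(B) = (-1 + B)*(6 + B)
N*x(a(I(4))) = 33*(4*(-6 + 4² + 5*4)) = 33*(4*(-6 + 16 + 20)) = 33*(4*30) = 33*120 = 3960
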